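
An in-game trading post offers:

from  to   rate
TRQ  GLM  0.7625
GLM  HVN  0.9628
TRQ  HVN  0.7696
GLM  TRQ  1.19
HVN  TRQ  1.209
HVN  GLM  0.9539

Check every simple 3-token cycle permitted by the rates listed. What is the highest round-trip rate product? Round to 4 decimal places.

0.8876

TRQ→GLM→HVN→TRQ: 0.7625 × 0.9628 × 1.209 = 0.88757
TRQ→HVN→GLM→TRQ: 0.7696 × 0.9539 × 1.19 = 0.87360
Maximum is TRQ→GLM→HVN→TRQ at 0.8876; no arbitrage — every cycle loses value.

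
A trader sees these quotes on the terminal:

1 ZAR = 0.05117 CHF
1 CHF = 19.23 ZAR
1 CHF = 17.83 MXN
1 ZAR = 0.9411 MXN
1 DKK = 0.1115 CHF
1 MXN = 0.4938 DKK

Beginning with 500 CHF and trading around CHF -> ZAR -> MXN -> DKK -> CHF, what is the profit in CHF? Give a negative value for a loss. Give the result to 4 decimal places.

-1.7916

500 CHF × 19.23 = 9615 ZAR
9615 ZAR × 0.9411 = 9048.6765 MXN
9048.6765 MXN × 0.4938 = 4468.2364557 DKK
4468.2364557 DKK × 0.1115 = 498.20836481055 CHF
Net change: 498.20836481055 − 500 = -1.79163518945 CHF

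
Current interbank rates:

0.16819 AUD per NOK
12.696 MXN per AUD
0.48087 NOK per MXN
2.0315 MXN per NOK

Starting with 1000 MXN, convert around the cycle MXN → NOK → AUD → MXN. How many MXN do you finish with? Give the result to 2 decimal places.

1026.82

1000 MXN × 0.48087 = 480.87 NOK
480.87 NOK × 0.16819 = 80.8775253 AUD
80.8775253 AUD × 12.696 = 1026.8210612088 MXN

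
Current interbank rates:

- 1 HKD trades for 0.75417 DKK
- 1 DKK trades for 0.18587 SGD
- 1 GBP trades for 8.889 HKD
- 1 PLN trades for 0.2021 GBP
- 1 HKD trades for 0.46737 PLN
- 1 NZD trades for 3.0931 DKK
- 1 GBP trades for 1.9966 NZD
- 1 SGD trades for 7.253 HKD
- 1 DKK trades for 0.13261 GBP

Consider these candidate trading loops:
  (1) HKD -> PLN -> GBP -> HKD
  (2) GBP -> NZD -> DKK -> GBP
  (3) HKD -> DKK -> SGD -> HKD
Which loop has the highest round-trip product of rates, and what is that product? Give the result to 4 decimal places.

(1) 0.46737 × 0.2021 × 8.889 = 0.83961
(2) 1.9966 × 3.0931 × 0.13261 = 0.81896
(3) 0.75417 × 0.18587 × 7.253 = 1.01671
Highest is cycle (3) at 1.0167 (>1, arbitrage).

1.0167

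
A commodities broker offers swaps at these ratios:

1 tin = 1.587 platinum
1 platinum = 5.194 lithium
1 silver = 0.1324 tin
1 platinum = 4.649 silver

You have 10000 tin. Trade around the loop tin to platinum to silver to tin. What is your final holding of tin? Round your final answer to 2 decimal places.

9768.42

10000 tin × 1.587 = 15870 platinum
15870 platinum × 4.649 = 73779.63 silver
73779.63 silver × 0.1324 = 9768.423012 tin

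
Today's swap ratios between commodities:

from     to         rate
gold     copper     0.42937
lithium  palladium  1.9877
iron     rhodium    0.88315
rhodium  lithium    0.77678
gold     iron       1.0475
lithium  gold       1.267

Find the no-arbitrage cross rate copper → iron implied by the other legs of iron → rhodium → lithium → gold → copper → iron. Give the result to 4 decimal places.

2.6795

Known legs of the cycle: 0.88315 × 0.77678 × 1.267 × 0.42937 = 0.37319929990430003
For no arbitrage the full-cycle product must be 1, so the missing rate is 1 / 0.37319929990430003 ≈ 2.679533.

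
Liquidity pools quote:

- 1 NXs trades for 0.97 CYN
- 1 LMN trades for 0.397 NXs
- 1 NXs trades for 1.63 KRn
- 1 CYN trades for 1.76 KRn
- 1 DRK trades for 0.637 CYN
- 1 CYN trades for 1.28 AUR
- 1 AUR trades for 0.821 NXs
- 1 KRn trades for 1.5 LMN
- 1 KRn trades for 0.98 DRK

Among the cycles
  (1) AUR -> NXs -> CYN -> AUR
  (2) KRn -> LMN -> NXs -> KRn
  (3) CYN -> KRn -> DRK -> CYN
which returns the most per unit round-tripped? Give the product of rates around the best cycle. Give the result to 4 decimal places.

1.0987

(1) 0.821 × 0.97 × 1.28 = 1.01935
(2) 1.5 × 0.397 × 1.63 = 0.97067
(3) 1.76 × 0.98 × 0.637 = 1.09870
Highest is cycle (3) at 1.0987 (>1, arbitrage).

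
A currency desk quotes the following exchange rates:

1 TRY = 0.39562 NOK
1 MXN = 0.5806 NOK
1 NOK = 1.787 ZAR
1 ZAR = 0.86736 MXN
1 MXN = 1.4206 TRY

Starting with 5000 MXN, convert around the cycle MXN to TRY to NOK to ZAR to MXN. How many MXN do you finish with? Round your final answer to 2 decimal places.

5000 MXN × 1.4206 = 7103 TRY
7103 TRY × 0.39562 = 2810.08886 NOK
2810.08886 NOK × 1.787 = 5021.62879282 ZAR
5021.62879282 ZAR × 0.86736 = 4355.5599497403552 MXN

4355.56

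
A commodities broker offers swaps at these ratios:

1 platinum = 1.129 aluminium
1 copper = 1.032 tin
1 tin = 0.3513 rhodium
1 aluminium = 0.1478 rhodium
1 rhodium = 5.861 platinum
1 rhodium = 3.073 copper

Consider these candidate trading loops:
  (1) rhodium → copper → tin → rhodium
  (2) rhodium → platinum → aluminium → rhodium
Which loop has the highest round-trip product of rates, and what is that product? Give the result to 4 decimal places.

(1) 3.073 × 1.032 × 0.3513 = 1.11409
(2) 5.861 × 1.129 × 0.1478 = 0.97800
Highest is cycle (1) at 1.1141 (>1, arbitrage).

1.1141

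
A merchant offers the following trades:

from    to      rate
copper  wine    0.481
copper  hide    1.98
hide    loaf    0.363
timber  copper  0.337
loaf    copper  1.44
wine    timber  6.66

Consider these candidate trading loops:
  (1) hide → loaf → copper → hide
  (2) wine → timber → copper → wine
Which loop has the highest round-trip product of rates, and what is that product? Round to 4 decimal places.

1.0796

(1) 0.363 × 1.44 × 1.98 = 1.03499
(2) 6.66 × 0.337 × 0.481 = 1.07957
Highest is cycle (2) at 1.0796 (>1, arbitrage).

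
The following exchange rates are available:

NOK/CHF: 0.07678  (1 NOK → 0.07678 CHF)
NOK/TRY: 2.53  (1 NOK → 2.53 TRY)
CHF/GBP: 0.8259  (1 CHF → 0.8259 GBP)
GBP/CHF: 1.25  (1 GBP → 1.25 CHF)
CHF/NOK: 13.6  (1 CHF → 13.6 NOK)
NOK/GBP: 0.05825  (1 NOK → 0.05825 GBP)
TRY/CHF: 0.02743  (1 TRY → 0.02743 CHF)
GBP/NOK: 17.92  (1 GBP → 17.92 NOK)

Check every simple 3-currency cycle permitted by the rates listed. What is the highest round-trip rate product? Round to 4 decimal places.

1.1364

CHF→GBP→NOK→CHF: 0.8259 × 17.92 × 0.07678 = 1.13635
CHF→NOK→GBP→CHF: 13.6 × 0.05825 × 1.25 = 0.99025
CHF→NOK→TRY→CHF: 13.6 × 2.53 × 0.02743 = 0.94381
Maximum is CHF→GBP→NOK→CHF at 1.1364; arbitrage exists.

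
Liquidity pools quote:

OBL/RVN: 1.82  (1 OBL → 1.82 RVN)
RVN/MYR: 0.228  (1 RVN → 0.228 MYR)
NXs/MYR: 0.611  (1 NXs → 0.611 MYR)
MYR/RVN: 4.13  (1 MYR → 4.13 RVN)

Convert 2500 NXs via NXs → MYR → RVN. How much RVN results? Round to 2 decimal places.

2500 NXs × 0.611 = 1527.5 MYR
1527.5 MYR × 4.13 = 6308.575 RVN

6308.58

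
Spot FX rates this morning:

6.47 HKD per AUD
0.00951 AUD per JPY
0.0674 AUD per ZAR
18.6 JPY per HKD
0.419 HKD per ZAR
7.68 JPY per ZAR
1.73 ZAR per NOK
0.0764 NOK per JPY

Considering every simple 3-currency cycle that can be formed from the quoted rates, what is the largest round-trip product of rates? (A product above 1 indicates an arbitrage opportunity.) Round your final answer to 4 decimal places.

1.1445

AUD→HKD→JPY→AUD: 6.47 × 18.6 × 0.00951 = 1.14445
NOK→ZAR→JPY→NOK: 1.73 × 7.68 × 0.0764 = 1.01508
Maximum is AUD→HKD→JPY→AUD at 1.1445; arbitrage exists.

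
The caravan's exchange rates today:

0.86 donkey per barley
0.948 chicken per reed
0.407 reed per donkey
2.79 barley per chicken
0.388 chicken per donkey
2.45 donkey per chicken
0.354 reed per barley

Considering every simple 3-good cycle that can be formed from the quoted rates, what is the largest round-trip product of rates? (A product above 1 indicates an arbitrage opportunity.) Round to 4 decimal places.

0.9453

chicken→donkey→reed→chicken: 2.45 × 0.407 × 0.948 = 0.94530
chicken→barley→reed→chicken: 2.79 × 0.354 × 0.948 = 0.93630
chicken→barley→donkey→chicken: 2.79 × 0.86 × 0.388 = 0.93097
Maximum is chicken→donkey→reed→chicken at 0.9453; no arbitrage — every cycle loses value.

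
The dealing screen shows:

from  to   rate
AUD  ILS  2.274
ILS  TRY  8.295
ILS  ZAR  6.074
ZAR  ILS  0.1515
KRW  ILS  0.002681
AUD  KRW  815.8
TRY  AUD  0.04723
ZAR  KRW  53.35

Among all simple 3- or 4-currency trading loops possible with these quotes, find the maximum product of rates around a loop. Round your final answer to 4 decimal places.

AUD→ILS→TRY→AUD: 2.274 × 8.295 × 0.04723 = 0.89089
ILS→ZAR→KRW→ILS: 6.074 × 53.35 × 0.002681 = 0.86877
AUD→KRW→ILS→TRY→AUD: 815.8 × 0.002681 × 8.295 × 0.04723 = 0.85687
Maximum is AUD→ILS→TRY→AUD at 0.8909; no arbitrage — every cycle loses value.

0.8909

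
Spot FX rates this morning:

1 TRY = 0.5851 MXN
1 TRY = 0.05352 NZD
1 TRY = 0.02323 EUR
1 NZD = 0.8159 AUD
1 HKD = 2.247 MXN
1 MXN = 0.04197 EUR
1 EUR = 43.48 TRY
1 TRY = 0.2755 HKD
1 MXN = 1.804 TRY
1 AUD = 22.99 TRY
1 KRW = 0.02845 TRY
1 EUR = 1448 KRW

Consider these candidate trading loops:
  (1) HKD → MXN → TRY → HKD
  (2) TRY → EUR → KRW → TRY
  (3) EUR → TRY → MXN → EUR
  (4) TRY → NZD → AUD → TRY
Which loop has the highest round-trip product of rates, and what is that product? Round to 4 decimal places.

(1) 2.247 × 1.804 × 0.2755 = 1.11676
(2) 0.02323 × 1448 × 0.02845 = 0.95697
(3) 43.48 × 0.5851 × 0.04197 = 1.06772
(4) 0.05352 × 0.8159 × 22.99 = 1.00390
Highest is cycle (1) at 1.1168 (>1, arbitrage).

1.1168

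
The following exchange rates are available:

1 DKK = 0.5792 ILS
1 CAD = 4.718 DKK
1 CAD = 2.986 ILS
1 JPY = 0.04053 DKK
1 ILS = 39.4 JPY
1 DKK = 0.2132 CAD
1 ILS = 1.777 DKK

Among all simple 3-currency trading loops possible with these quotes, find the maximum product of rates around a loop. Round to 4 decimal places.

1.1313

DKK→CAD→ILS→DKK: 0.2132 × 2.986 × 1.777 = 1.13127
DKK→ILS→JPY→DKK: 0.5792 × 39.4 × 0.04053 = 0.92491
Maximum is DKK→CAD→ILS→DKK at 1.1313; arbitrage exists.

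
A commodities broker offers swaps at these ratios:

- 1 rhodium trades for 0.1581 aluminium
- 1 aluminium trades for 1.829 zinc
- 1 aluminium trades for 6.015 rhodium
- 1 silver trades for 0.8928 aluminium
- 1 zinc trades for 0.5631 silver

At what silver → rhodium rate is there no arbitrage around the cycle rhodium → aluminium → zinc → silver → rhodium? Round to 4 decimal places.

6.1414

Known legs of the cycle: 0.1581 × 1.829 × 0.5631 = 0.16282875519
For no arbitrage the full-cycle product must be 1, so the missing rate is 1 / 0.16282875519 ≈ 6.141421.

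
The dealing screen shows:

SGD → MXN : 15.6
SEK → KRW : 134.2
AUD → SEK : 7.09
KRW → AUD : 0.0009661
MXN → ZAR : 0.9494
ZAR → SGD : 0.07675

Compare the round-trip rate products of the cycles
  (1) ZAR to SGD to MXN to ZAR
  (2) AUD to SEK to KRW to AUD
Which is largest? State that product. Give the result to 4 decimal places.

(1) 0.07675 × 15.6 × 0.9494 = 1.13672
(2) 7.09 × 134.2 × 0.0009661 = 0.91922
Highest is cycle (1) at 1.1367 (>1, arbitrage).

1.1367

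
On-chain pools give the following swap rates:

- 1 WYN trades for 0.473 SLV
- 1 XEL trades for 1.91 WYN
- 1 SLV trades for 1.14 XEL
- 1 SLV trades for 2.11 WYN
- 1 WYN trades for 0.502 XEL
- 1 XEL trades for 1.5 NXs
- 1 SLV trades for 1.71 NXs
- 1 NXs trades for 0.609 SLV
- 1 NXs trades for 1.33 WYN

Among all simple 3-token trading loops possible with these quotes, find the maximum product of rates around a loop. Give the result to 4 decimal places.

1.0757

WYN→SLV→NXs→WYN: 0.473 × 1.71 × 1.33 = 1.07574
NXs→SLV→XEL→NXs: 0.609 × 1.14 × 1.5 = 1.04139
WYN→SLV→XEL→WYN: 0.473 × 1.14 × 1.91 = 1.02991
WYN→XEL→NXs→WYN: 0.502 × 1.5 × 1.33 = 1.00149
Maximum is WYN→SLV→NXs→WYN at 1.0757; arbitrage exists.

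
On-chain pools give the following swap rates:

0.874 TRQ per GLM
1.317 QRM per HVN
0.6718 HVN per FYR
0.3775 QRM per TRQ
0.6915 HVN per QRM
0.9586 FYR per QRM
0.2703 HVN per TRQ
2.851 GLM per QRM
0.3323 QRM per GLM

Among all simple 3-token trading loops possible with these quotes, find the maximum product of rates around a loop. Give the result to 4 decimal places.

TRQ→QRM→GLM→TRQ: 0.3775 × 2.851 × 0.874 = 0.94064
HVN→QRM→FYR→HVN: 1.317 × 0.9586 × 0.6718 = 0.84813
Maximum is TRQ→QRM→GLM→TRQ at 0.9406; no arbitrage — every cycle loses value.

0.9406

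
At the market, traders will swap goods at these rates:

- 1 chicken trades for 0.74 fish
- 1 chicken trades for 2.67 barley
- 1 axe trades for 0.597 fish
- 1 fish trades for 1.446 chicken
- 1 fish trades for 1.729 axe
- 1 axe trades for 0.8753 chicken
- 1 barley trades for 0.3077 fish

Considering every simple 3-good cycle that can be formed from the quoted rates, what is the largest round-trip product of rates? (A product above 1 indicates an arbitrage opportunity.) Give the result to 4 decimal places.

fish→chicken→barley→fish: 1.446 × 2.67 × 0.3077 = 1.18797
fish→axe→chicken→fish: 1.729 × 0.8753 × 0.74 = 1.11991
Maximum is fish→chicken→barley→fish at 1.1880; arbitrage exists.

1.1880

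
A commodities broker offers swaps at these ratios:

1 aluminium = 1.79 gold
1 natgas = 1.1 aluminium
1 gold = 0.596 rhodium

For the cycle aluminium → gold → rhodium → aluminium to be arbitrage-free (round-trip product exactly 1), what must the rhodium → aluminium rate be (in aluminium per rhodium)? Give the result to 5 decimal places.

Known legs of the cycle: 1.79 × 0.596 = 1.06684
For no arbitrage the full-cycle product must be 1, so the missing rate is 1 / 1.06684 ≈ 0.9373477.

0.93735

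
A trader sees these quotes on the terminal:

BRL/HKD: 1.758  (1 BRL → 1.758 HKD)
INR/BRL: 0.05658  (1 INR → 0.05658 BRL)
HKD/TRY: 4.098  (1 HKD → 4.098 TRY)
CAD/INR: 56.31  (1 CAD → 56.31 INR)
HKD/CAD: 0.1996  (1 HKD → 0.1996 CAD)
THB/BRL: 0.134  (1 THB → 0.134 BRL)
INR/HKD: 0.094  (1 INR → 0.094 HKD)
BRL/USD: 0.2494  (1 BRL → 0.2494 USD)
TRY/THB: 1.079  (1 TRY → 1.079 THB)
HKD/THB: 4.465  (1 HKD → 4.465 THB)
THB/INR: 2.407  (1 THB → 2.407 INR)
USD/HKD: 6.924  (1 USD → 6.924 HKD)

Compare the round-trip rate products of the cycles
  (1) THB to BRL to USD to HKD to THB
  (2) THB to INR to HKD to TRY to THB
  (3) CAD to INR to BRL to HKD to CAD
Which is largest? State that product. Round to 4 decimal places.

(1) 0.134 × 0.2494 × 6.924 × 4.465 = 1.03319
(2) 2.407 × 0.094 × 4.098 × 1.079 = 1.00045
(3) 56.31 × 0.05658 × 1.758 × 0.1996 = 1.11796
Highest is cycle (3) at 1.1180 (>1, arbitrage).

1.1180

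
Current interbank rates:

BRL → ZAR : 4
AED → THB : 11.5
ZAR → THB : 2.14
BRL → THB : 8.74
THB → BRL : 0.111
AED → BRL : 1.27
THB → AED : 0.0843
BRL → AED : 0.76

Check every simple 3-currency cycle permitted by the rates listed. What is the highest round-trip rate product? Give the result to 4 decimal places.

0.9701

AED→THB→BRL→AED: 11.5 × 0.111 × 0.76 = 0.97014
THB→BRL→ZAR→THB: 0.111 × 4 × 2.14 = 0.95016
AED→BRL→THB→AED: 1.27 × 8.74 × 0.0843 = 0.93571
Maximum is AED→THB→BRL→AED at 0.9701; no arbitrage — every cycle loses value.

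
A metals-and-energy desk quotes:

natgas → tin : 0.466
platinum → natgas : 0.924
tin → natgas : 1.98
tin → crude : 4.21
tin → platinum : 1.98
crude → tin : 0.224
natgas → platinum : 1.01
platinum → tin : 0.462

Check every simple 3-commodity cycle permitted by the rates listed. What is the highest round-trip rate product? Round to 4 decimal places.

0.9239

tin→natgas→platinum→tin: 1.98 × 1.01 × 0.462 = 0.92391
tin→platinum→natgas→tin: 1.98 × 0.924 × 0.466 = 0.85256
Maximum is tin→natgas→platinum→tin at 0.9239; no arbitrage — every cycle loses value.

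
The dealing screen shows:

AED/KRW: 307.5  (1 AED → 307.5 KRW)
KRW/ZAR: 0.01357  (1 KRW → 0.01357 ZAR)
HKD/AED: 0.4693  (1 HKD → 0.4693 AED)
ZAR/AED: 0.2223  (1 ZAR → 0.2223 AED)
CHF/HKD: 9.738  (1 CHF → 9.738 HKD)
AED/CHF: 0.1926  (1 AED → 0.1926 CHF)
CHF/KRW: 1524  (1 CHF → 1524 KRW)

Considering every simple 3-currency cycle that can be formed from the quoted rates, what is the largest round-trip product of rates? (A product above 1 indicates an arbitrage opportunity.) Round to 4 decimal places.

ZAR→AED→KRW→ZAR: 0.2223 × 307.5 × 0.01357 = 0.92761
HKD→AED→CHF→HKD: 0.4693 × 0.1926 × 9.738 = 0.88019
Maximum is ZAR→AED→KRW→ZAR at 0.9276; no arbitrage — every cycle loses value.

0.9276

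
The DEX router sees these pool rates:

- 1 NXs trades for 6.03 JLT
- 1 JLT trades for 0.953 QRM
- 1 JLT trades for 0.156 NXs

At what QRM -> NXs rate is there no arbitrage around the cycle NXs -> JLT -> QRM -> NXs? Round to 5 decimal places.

Known legs of the cycle: 6.03 × 0.953 = 5.74659
For no arbitrage the full-cycle product must be 1, so the missing rate is 1 / 5.74659 ≈ 0.1740162.

0.17402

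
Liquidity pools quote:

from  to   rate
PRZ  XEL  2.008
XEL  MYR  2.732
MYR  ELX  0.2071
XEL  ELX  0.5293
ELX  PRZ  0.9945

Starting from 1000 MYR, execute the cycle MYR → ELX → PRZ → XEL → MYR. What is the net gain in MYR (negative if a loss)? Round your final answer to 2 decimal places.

129.87

1000 MYR × 0.2071 = 207.1 ELX
207.1 ELX × 0.9945 = 205.96095 PRZ
205.96095 PRZ × 2.008 = 413.5695876 XEL
413.5695876 XEL × 2.732 = 1129.8721133232 MYR
Net change: 1129.8721133232 − 1000 = 129.8721133232 MYR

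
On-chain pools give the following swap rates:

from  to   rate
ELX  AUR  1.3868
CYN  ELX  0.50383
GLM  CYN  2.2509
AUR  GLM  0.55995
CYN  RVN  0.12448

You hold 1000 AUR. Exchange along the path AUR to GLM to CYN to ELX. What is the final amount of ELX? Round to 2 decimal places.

1000 AUR × 0.55995 = 559.95 GLM
559.95 GLM × 2.2509 = 1260.391455 CYN
1260.391455 CYN × 0.50383 = 635.02302677265 ELX

635.02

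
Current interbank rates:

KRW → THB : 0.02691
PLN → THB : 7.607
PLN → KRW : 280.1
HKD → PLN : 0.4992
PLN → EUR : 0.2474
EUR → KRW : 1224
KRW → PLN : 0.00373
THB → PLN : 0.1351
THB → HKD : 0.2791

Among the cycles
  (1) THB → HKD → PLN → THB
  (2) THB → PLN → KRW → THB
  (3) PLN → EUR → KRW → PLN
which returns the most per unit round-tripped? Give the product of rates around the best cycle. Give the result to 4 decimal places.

(1) 0.2791 × 0.4992 × 7.607 = 1.05986
(2) 0.1351 × 280.1 × 0.02691 = 1.01832
(3) 0.2474 × 1224 × 0.00373 = 1.12951
Highest is cycle (3) at 1.1295 (>1, arbitrage).

1.1295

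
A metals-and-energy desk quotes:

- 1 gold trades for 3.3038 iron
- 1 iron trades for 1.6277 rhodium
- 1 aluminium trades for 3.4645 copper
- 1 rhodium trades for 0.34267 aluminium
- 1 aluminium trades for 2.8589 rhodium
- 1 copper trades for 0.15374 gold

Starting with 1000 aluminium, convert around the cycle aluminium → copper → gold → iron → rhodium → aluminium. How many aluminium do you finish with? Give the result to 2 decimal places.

981.50

1000 aluminium × 3.4645 = 3464.5 copper
3464.5 copper × 0.15374 = 532.63223 gold
532.63223 gold × 3.3038 = 1759.710361474 iron
1759.710361474 iron × 1.6277 = 2864.2805553712298 rhodium
2864.2805553712298 rhodium × 0.34267 = 981.503017909059315566 aluminium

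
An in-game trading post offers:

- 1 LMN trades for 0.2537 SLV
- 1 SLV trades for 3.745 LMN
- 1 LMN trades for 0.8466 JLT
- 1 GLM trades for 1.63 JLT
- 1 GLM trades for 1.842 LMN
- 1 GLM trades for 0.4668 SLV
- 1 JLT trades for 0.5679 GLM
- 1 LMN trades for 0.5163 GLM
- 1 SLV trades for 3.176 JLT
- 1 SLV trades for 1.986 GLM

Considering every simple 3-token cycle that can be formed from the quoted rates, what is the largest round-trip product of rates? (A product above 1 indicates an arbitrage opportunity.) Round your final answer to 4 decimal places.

GLM→LMN→SLV→GLM: 1.842 × 0.2537 × 1.986 = 0.92809
GLM→SLV→LMN→GLM: 0.4668 × 3.745 × 0.5163 = 0.90258
GLM→LMN→JLT→GLM: 1.842 × 0.8466 × 0.5679 = 0.88560
GLM→SLV→JLT→GLM: 0.4668 × 3.176 × 0.5679 = 0.84194
Maximum is GLM→LMN→SLV→GLM at 0.9281; no arbitrage — every cycle loses value.

0.9281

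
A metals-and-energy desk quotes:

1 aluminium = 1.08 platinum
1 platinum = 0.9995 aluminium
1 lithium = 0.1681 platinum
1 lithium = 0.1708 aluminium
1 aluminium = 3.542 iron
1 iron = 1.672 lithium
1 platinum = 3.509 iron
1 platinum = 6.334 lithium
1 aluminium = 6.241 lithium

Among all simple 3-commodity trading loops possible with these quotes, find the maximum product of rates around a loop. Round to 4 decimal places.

platinum→lithium→aluminium→platinum: 6.334 × 0.1708 × 1.08 = 1.16839
platinum→aluminium→lithium→platinum: 0.9995 × 6.241 × 0.1681 = 1.04859
lithium→aluminium→iron→lithium: 0.1708 × 3.542 × 1.672 = 1.01152
platinum→iron→lithium→platinum: 3.509 × 1.672 × 0.1681 = 0.98625
Maximum is platinum→lithium→aluminium→platinum at 1.1684; arbitrage exists.

1.1684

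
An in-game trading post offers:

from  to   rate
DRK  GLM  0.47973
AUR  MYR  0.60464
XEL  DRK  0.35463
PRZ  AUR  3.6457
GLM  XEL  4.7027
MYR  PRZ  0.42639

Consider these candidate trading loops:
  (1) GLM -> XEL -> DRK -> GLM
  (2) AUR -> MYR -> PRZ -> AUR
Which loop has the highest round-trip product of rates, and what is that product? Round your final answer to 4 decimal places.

(1) 4.7027 × 0.35463 × 0.47973 = 0.80005
(2) 0.60464 × 0.42639 × 3.6457 = 0.93991
Highest is cycle (2) at 0.9399 (≤1, no arbitrage).

0.9399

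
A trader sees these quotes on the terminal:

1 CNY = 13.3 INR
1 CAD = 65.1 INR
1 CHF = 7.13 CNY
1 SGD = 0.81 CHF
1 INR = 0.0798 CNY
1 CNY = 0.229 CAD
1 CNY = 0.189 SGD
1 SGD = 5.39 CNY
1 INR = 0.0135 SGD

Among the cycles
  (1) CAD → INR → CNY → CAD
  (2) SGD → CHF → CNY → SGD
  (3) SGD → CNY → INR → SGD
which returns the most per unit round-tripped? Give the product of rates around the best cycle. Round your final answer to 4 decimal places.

1.1897

(1) 65.1 × 0.0798 × 0.229 = 1.18965
(2) 0.81 × 7.13 × 0.189 = 1.09153
(3) 5.39 × 13.3 × 0.0135 = 0.96777
Highest is cycle (1) at 1.1897 (>1, arbitrage).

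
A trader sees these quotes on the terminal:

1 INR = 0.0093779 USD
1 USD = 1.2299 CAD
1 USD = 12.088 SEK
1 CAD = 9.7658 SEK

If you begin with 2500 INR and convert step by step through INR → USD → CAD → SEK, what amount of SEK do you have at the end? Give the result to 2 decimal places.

281.59

2500 INR × 0.0093779 = 23.44475 USD
23.44475 USD × 1.2299 = 28.834698025 CAD
28.834698025 CAD × 9.7658 = 281.593893972545 SEK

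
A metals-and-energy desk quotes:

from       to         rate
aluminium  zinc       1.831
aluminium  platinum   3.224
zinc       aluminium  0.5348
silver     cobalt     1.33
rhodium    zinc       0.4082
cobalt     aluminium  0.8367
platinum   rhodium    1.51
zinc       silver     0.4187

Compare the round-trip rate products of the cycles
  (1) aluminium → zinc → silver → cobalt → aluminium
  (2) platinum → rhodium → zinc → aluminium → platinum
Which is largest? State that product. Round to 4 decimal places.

1.0628

(1) 1.831 × 0.4187 × 1.33 × 0.8367 = 0.85313
(2) 1.51 × 0.4082 × 0.5348 × 3.224 = 1.06276
Highest is cycle (2) at 1.0628 (>1, arbitrage).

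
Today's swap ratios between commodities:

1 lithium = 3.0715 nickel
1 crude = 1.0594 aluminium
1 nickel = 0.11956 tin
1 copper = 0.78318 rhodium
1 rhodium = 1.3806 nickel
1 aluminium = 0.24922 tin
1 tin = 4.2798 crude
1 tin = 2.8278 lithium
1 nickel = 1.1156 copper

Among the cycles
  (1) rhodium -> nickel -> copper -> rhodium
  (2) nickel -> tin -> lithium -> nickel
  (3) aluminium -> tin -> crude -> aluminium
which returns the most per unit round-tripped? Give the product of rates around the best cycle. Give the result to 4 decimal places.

1.2063

(1) 1.3806 × 1.1156 × 0.78318 = 1.20625
(2) 0.11956 × 2.8278 × 3.0715 = 1.03845
(3) 0.24922 × 4.2798 × 1.0594 = 1.12997
Highest is cycle (1) at 1.2063 (>1, arbitrage).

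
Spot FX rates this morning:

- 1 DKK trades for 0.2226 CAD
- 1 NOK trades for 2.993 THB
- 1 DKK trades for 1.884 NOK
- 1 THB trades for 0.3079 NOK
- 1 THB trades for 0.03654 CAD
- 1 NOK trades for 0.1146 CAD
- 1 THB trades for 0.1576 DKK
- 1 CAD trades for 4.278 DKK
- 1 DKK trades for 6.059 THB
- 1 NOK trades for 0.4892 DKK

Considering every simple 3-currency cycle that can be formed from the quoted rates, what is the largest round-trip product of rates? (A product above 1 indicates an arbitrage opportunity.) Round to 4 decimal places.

0.9471

THB→CAD→DKK→THB: 0.03654 × 4.278 × 6.059 = 0.94713
NOK→CAD→DKK→NOK: 0.1146 × 4.278 × 1.884 = 0.92365
THB→NOK→DKK→THB: 0.3079 × 0.4892 × 6.059 = 0.91263
THB→DKK→NOK→THB: 0.1576 × 1.884 × 2.993 = 0.88868
Maximum is THB→CAD→DKK→THB at 0.9471; no arbitrage — every cycle loses value.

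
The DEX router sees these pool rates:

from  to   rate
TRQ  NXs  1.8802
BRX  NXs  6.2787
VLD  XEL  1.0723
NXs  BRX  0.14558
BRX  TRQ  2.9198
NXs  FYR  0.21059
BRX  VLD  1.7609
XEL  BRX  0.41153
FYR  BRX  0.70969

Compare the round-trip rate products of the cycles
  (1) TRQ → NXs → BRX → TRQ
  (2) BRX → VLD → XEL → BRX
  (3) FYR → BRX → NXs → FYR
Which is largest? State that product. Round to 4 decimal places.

(1) 1.8802 × 0.14558 × 2.9198 = 0.79921
(2) 1.7609 × 1.0723 × 0.41153 = 0.77706
(3) 0.70969 × 6.2787 × 0.21059 = 0.93837
Highest is cycle (3) at 0.9384 (≤1, no arbitrage).

0.9384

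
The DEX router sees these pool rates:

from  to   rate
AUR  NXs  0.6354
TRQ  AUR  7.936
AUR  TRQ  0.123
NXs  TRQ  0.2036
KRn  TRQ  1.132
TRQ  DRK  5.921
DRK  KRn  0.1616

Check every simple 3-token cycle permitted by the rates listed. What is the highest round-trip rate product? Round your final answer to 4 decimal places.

1.0831

TRQ→DRK→KRn→TRQ: 5.921 × 0.1616 × 1.132 = 1.08314
AUR→NXs→TRQ→AUR: 0.6354 × 0.2036 × 7.936 = 1.02666
Maximum is TRQ→DRK→KRn→TRQ at 1.0831; arbitrage exists.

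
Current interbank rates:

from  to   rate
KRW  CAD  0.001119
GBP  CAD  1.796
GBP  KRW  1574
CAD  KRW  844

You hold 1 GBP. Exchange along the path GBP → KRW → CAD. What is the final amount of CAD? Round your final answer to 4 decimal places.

1.7613

1 GBP × 1574 = 1574 KRW
1574 KRW × 0.001119 = 1.761306 CAD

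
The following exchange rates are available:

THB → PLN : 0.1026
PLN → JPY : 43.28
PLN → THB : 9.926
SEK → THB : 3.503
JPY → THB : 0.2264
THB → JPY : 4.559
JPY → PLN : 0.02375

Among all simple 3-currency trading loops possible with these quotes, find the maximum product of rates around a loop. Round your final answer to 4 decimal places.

1.0748

JPY→PLN→THB→JPY: 0.02375 × 9.926 × 4.559 = 1.07475
JPY→THB→PLN→JPY: 0.2264 × 0.1026 × 43.28 = 1.00534
Maximum is JPY→PLN→THB→JPY at 1.0748; arbitrage exists.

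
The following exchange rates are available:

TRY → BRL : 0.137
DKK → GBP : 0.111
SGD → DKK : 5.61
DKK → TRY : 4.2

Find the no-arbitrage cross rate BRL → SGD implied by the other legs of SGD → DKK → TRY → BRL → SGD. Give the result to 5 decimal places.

0.30979

Known legs of the cycle: 5.61 × 4.2 × 0.137 = 3.227994
For no arbitrage the full-cycle product must be 1, so the missing rate is 1 / 3.227994 ≈ 0.3097899.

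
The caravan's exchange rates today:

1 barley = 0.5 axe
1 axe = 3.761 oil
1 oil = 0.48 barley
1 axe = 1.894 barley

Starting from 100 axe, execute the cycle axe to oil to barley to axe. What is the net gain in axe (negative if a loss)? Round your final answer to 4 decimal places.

100 axe × 3.761 = 376.1 oil
376.1 oil × 0.48 = 180.528 barley
180.528 barley × 0.5 = 90.264 axe
Net change: 90.264 − 100 = -9.736 axe

-9.7360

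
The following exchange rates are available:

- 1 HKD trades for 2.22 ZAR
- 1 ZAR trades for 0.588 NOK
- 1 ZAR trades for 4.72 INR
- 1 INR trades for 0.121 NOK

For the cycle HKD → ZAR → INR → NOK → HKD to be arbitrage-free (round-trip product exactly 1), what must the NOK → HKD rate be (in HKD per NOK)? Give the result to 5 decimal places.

0.78871

Known legs of the cycle: 2.22 × 4.72 × 0.121 = 1.2678864
For no arbitrage the full-cycle product must be 1, so the missing rate is 1 / 1.2678864 ≈ 0.7887142.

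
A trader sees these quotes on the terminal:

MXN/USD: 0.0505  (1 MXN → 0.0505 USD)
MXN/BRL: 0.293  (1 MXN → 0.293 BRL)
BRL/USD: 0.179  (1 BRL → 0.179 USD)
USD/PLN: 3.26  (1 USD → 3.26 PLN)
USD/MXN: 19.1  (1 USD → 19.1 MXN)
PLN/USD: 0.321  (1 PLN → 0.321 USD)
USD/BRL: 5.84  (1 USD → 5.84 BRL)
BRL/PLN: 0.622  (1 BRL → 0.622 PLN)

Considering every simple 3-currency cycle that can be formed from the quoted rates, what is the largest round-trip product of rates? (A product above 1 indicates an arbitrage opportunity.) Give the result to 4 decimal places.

USD→BRL→PLN→USD: 5.84 × 0.622 × 0.321 = 1.16603
USD→MXN→BRL→USD: 19.1 × 0.293 × 0.179 = 1.00174
Maximum is USD→BRL→PLN→USD at 1.1660; arbitrage exists.

1.1660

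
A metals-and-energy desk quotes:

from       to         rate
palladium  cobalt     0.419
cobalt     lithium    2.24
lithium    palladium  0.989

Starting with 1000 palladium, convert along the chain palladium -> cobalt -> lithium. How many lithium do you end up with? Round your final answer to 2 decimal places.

938.56

1000 palladium × 0.419 = 419 cobalt
419 cobalt × 2.24 = 938.56 lithium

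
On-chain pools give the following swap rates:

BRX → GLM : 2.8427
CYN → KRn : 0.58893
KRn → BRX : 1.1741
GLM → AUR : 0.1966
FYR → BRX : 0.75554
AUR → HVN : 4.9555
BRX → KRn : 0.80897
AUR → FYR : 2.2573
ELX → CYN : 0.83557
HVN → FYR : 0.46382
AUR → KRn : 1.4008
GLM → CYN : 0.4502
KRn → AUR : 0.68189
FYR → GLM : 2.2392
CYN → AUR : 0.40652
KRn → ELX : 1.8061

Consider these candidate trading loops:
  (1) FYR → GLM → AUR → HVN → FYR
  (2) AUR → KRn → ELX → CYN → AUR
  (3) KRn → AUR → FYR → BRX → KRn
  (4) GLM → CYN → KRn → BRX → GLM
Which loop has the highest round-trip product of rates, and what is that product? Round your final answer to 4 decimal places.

1.0118

(1) 2.2392 × 0.1966 × 4.9555 × 0.46382 = 1.01184
(2) 1.4008 × 1.8061 × 0.83557 × 0.40652 = 0.85937
(3) 0.68189 × 2.2573 × 0.75554 × 0.80897 = 0.94079
(4) 0.4502 × 0.58893 × 1.1741 × 2.8427 = 0.88492
Highest is cycle (1) at 1.0118 (>1, arbitrage).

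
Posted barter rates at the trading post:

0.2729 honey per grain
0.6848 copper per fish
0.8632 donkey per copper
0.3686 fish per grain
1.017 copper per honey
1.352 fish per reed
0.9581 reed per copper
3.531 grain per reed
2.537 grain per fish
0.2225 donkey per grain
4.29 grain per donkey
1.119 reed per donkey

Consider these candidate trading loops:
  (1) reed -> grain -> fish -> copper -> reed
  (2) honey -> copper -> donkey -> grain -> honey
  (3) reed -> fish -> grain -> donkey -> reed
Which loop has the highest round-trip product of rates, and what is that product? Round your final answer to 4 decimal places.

1.0278

(1) 3.531 × 0.3686 × 0.6848 × 0.9581 = 0.85394
(2) 1.017 × 0.8632 × 4.29 × 0.2729 = 1.02776
(3) 1.352 × 2.537 × 0.2225 × 1.119 = 0.85400
Highest is cycle (2) at 1.0278 (>1, arbitrage).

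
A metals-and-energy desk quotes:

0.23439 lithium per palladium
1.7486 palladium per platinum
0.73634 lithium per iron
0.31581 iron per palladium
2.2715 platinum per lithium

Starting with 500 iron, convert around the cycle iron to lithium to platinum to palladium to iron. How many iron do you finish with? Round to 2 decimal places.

461.83

500 iron × 0.73634 = 368.17 lithium
368.17 lithium × 2.2715 = 836.298155 platinum
836.298155 platinum × 1.7486 = 1462.350953833 palladium
1462.350953833 palladium × 0.31581 = 461.82505472999973 iron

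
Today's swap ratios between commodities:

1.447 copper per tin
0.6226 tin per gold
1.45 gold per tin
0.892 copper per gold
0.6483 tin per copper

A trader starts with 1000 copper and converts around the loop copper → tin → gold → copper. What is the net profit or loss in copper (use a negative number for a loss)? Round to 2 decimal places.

1000 copper × 0.6483 = 648.3 tin
648.3 tin × 1.45 = 940.035 gold
940.035 gold × 0.892 = 838.51122 copper
Net change: 838.51122 − 1000 = -161.48878 copper

-161.49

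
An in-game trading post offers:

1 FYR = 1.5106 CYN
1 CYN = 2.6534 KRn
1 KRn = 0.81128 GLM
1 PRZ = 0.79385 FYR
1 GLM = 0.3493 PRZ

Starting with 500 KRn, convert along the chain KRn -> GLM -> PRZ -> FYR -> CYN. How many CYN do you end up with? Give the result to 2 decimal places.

169.91

500 KRn × 0.81128 = 405.64 GLM
405.64 GLM × 0.3493 = 141.690052 PRZ
141.690052 PRZ × 0.79385 = 112.4806477802 FYR
112.4806477802 FYR × 1.5106 = 169.91326653677012 CYN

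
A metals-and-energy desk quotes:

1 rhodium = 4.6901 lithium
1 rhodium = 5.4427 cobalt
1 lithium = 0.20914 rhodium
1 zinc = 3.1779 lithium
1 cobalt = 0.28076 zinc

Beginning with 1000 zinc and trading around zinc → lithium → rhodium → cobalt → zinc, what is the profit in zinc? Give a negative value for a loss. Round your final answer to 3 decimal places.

1000 zinc × 3.1779 = 3177.9 lithium
3177.9 lithium × 0.20914 = 664.626006 rhodium
664.626006 rhodium × 5.4427 = 3617.3599628562 cobalt
3617.3599628562 cobalt × 0.28076 = 1015.609983171506712 zinc
Net change: 1015.609983171506712 − 1000 = 15.609983171506712 zinc

15.610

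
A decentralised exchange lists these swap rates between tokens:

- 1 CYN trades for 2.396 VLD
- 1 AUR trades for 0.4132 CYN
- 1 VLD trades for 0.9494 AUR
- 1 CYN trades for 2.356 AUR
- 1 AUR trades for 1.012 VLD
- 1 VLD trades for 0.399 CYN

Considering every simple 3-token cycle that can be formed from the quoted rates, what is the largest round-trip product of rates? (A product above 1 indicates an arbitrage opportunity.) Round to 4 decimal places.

0.9513

VLD→CYN→AUR→VLD: 0.399 × 2.356 × 1.012 = 0.95132
VLD→AUR→CYN→VLD: 0.9494 × 0.4132 × 2.396 = 0.93993
Maximum is VLD→CYN→AUR→VLD at 0.9513; no arbitrage — every cycle loses value.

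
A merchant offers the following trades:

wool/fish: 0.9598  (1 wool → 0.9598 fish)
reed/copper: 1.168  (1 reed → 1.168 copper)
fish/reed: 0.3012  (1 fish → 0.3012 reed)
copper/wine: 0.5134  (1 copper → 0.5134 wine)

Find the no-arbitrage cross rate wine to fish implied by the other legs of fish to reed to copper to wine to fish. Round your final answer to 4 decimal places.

Known legs of the cycle: 0.3012 × 1.168 × 0.5134 = 0.18061494144
For no arbitrage the full-cycle product must be 1, so the missing rate is 1 / 0.18061494144 ≈ 5.536641.

5.5366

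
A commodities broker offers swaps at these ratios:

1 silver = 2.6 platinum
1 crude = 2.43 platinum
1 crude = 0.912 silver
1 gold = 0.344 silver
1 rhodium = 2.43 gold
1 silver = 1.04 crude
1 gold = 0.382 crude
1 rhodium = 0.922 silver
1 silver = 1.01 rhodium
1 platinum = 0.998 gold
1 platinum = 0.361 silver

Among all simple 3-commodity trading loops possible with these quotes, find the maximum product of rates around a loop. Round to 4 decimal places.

platinum→gold→crude→platinum: 0.998 × 0.382 × 2.43 = 0.92640
platinum→silver→crude→platinum: 0.361 × 1.04 × 2.43 = 0.91232
platinum→gold→silver→platinum: 0.998 × 0.344 × 2.6 = 0.89261
rhodium→gold→silver→rhodium: 2.43 × 0.344 × 1.01 = 0.84428
Maximum is platinum→gold→crude→platinum at 0.9264; no arbitrage — every cycle loses value.

0.9264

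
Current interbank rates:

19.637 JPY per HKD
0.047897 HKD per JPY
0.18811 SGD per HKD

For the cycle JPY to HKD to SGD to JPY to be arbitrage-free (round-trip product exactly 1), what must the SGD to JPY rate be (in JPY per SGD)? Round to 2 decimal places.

Known legs of the cycle: 0.047897 × 0.18811 = 0.00900990467
For no arbitrage the full-cycle product must be 1, so the missing rate is 1 / 0.00900990467 ≈ 110.9890.

110.99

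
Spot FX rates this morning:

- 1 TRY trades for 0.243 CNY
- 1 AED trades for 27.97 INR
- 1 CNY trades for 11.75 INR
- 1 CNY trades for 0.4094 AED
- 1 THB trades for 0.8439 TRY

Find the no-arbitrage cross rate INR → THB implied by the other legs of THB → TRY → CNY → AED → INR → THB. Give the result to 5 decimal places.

0.42586

Known legs of the cycle: 0.8439 × 0.243 × 0.4094 × 27.97 = 2.3482134171486
For no arbitrage the full-cycle product must be 1, so the missing rate is 1 / 2.3482134171486 ≈ 0.4258557.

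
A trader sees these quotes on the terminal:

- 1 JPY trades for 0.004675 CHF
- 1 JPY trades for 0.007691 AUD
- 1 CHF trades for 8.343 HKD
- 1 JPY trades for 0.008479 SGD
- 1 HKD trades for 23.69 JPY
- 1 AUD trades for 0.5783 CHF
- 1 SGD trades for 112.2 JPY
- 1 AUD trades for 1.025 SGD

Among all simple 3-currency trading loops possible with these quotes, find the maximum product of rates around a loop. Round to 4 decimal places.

HKD→JPY→CHF→HKD: 23.69 × 0.004675 × 8.343 = 0.92399
SGD→JPY→AUD→SGD: 112.2 × 0.007691 × 1.025 = 0.88450
Maximum is HKD→JPY→CHF→HKD at 0.9240; no arbitrage — every cycle loses value.

0.9240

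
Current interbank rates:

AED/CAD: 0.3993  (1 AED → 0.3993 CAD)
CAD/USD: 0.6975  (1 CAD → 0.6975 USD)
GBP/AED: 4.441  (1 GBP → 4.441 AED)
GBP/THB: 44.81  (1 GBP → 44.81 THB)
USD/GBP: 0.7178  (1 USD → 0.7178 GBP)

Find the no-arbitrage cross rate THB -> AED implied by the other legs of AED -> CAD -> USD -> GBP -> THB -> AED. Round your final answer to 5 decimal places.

Known legs of the cycle: 0.3993 × 0.6975 × 0.7178 × 44.81 = 8.9582240472615
For no arbitrage the full-cycle product must be 1, so the missing rate is 1 / 8.9582240472615 ≈ 0.1116293.

0.11163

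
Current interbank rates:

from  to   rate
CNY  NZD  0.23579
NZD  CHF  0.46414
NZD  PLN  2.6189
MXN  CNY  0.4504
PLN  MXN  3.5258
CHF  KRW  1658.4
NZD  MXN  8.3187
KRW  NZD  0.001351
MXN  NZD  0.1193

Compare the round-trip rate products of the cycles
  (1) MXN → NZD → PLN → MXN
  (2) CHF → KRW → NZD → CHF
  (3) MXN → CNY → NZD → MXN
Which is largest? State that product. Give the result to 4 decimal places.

(1) 0.1193 × 2.6189 × 3.5258 = 1.10158
(2) 1658.4 × 0.001351 × 0.46414 = 1.03990
(3) 0.4504 × 0.23579 × 8.3187 = 0.88344
Highest is cycle (1) at 1.1016 (>1, arbitrage).

1.1016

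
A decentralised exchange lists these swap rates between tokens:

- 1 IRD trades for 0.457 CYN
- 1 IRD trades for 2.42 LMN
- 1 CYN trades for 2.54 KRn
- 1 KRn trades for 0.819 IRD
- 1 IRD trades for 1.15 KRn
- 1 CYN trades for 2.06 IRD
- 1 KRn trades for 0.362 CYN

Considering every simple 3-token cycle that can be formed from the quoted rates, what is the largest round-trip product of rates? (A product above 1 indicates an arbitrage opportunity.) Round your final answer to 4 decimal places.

CYN→KRn→IRD→CYN: 2.54 × 0.819 × 0.457 = 0.95068
CYN→IRD→KRn→CYN: 2.06 × 1.15 × 0.362 = 0.85758
Maximum is CYN→KRn→IRD→CYN at 0.9507; no arbitrage — every cycle loses value.

0.9507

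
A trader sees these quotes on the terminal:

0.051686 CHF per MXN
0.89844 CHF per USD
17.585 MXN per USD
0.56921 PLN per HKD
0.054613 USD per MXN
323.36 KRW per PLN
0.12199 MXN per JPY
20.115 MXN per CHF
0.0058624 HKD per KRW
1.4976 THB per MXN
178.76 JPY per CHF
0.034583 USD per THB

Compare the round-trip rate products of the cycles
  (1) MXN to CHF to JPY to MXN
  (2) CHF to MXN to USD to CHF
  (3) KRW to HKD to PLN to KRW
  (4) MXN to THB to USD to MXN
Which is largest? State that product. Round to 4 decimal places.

1.1271

(1) 0.051686 × 178.76 × 0.12199 = 1.12711
(2) 20.115 × 0.054613 × 0.89844 = 0.98697
(3) 0.0058624 × 0.56921 × 323.36 = 1.07903
(4) 1.4976 × 0.034583 × 17.585 = 0.91075
Highest is cycle (1) at 1.1271 (>1, arbitrage).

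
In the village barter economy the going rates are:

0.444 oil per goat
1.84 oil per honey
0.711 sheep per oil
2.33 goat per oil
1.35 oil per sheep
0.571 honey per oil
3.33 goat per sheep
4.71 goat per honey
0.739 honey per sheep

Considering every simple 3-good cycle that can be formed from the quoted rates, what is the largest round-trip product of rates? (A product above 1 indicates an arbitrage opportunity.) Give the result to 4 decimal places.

1.1941

oil→honey→goat→oil: 0.571 × 4.71 × 0.444 = 1.19410
oil→sheep→goat→oil: 0.711 × 3.33 × 0.444 = 1.05123
oil→sheep→honey→oil: 0.711 × 0.739 × 1.84 = 0.96679
Maximum is oil→honey→goat→oil at 1.1941; arbitrage exists.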